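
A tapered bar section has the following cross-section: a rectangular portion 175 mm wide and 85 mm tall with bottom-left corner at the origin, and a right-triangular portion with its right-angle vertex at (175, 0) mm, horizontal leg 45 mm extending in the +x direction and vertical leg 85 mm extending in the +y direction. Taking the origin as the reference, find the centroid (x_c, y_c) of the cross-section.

rectangular portion: A = 175 × 85 = 14875.00, centroid at (87.50, 42.50).
triangular portion: A = ½·45·85 = 1912.50, centroid at (190.00, 28.33).
ΣA = 16787.50 mm²
ΣAx_c = (14875.00)(87.50) + (1912.50)(190.00) = 1664937.50 mm³
ΣAy_c = (14875.00)(42.50) + (1912.50)(28.33) = 686375.00 mm³
x_c = 1664937.50 / 16787.50 = 99.18 mm
y_c = 686375.00 / 16787.50 = 40.89 mm

x_c = 99.18 mm, y_c = 40.89 mm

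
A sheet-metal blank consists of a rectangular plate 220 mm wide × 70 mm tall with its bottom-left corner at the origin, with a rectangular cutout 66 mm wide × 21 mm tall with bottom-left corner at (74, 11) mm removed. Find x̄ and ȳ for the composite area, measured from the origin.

Part | A | x̄ᵢ | ȳᵢ | A·x̄ᵢ | A·ȳᵢ
plate | 15400.00 | 110.00 | 35.00 | 1694000.00 | 539000.00
hole | -1386.00 | 107.00 | 21.50 | -148302.00 | -29799.00
Σ | 14014.00 |  |  | 1545698.00 | 509201.00
x̄ = 1545698.00 / 14014.00 = 110.30 mm
ȳ = 509201.00 / 14014.00 = 36.34 mm

x̄ = 110.30 mm, ȳ = 36.34 mm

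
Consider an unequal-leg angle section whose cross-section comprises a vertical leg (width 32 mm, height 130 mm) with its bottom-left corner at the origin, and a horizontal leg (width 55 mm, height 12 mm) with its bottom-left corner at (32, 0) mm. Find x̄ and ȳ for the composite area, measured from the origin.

x̄ = 21.96 mm, ȳ = 56.92 mm

vertical leg: A = 32 × 130 = 4160.00, centroid at (16.00, 65.00).
horizontal leg: A = 55 × 12 = 660.00, centroid at (59.50, 6.00).
ΣA = 4820.00 mm², ΣAx̄ = 105830.00 mm³, ΣAȳ = 274360.00 mm³.
x̄ = 105830.00/4820.00 = 21.96 mm; ȳ = 274360.00/4820.00 = 56.92 mm.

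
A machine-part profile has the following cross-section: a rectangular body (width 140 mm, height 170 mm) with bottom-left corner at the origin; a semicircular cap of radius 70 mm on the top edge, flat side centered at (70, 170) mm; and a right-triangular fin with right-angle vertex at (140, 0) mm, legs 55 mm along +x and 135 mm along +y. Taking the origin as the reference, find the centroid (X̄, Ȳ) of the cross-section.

rectangular body: A = 140 × 170 = 23800.00, centroid at (70.00, 85.00).
semicircular top: A = ½π·70² = 7696.90, centroid at (70.00, 199.71).
triangular fin: A = ½·55·135 = 3712.50, centroid at (158.33, 45.00).
ΣA = 35209.40 mm², ΣAX̄ = 2792595.64 mm³, ΣAȲ = 3727202.51 mm³.
X̄ = 2792595.64/35209.40 = 79.31 mm; Ȳ = 3727202.51/35209.40 = 105.86 mm.

X̄ = 79.31 mm, Ȳ = 105.86 mm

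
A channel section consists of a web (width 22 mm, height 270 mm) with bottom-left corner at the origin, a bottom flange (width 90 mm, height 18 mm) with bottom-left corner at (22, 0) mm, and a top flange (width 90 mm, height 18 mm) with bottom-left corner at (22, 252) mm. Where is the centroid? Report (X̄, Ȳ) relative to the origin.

Part | A | x̄ᵢ | ȳᵢ | A·x̄ᵢ | A·ȳᵢ
web | 5940.00 | 11.00 | 135.00 | 65340.00 | 801900.00
bottom flange | 1620.00 | 67.00 | 9.00 | 108540.00 | 14580.00
top flange | 1620.00 | 67.00 | 261.00 | 108540.00 | 422820.00
Σ | 9180.00 |  |  | 282420.00 | 1239300.00
X̄ = 282420.00 / 9180.00 = 30.76 mm
Ȳ = 1239300.00 / 9180.00 = 135.00 mm

X̄ = 30.76 mm, Ȳ = 135.00 mm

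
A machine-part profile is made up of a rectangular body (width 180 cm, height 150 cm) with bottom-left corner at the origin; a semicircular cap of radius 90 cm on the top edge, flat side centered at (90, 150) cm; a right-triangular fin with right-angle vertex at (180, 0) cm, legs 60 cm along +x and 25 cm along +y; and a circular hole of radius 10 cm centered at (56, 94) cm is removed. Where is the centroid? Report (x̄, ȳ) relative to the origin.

x̄ = 92.32 cm, ȳ = 109.47 cm

Part | A | x̄ᵢ | ȳᵢ | A·x̄ᵢ | A·ȳᵢ
rectangular body | 27000.00 | 90.00 | 75.00 | 2430000.00 | 2025000.00
semicircular top | 12723.45 | 90.00 | 188.20 | 1145110.52 | 2394517.54
triangular fin | 750.00 | 200.00 | 8.33 | 150000.00 | 6250.00
hole | -314.16 | 56.00 | 94.00 | -17592.92 | -29530.97
Σ | 40159.29 |  |  | 3707517.60 | 4396236.57
x̄ = 3707517.60 / 40159.29 = 92.32 cm
ȳ = 4396236.57 / 40159.29 = 109.47 cm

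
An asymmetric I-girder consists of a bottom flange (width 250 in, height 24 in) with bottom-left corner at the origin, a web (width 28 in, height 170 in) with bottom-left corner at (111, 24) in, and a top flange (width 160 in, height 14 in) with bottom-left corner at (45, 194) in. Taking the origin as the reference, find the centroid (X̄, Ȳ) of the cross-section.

X̄ = 125.00 in, Ȳ = 80.08 in

Part | A | x̄ᵢ | ȳᵢ | A·x̄ᵢ | A·ȳᵢ
bottom flange | 6000.00 | 125.00 | 12.00 | 750000.00 | 72000.00
web | 4760.00 | 125.00 | 109.00 | 595000.00 | 518840.00
top flange | 2240.00 | 125.00 | 201.00 | 280000.00 | 450240.00
Σ | 13000.00 |  |  | 1625000.00 | 1041080.00
X̄ = 1625000.00 / 13000.00 = 125.00 in
Ȳ = 1041080.00 / 13000.00 = 80.08 in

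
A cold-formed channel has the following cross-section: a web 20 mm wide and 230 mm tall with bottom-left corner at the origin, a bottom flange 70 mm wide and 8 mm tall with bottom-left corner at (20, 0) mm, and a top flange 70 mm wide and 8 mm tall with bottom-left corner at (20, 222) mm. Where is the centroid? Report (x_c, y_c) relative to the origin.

x_c = 18.81 mm, y_c = 115.00 mm

web: A = 20 × 230 = 4600.00, centroid at (10.00, 115.00).
bottom flange: A = 70 × 8 = 560.00, centroid at (55.00, 4.00).
top flange: A = 70 × 8 = 560.00, centroid at (55.00, 226.00).
ΣA = 5720.00 mm²
ΣAx_c = (4600.00)(10.00) + (560.00)(55.00) + (560.00)(55.00) = 107600.00 mm³
ΣAy_c = (4600.00)(115.00) + (560.00)(4.00) + (560.00)(226.00) = 657800.00 mm³
x_c = 107600.00 / 5720.00 = 18.81 mm
y_c = 657800.00 / 5720.00 = 115.00 mm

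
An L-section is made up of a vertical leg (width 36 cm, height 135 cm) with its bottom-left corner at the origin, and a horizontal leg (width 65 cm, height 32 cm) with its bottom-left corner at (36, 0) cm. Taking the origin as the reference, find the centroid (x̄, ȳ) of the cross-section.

vertical leg: A = 36 × 135 = 4860.00, centroid at (18.00, 67.50).
horizontal leg: A = 65 × 32 = 2080.00, centroid at (68.50, 16.00).
ΣA = 6940.00 cm²
ΣAx̄ = (4860.00)(18.00) + (2080.00)(68.50) = 229960.00 cm³
ΣAȳ = (4860.00)(67.50) + (2080.00)(16.00) = 361330.00 cm³
x̄ = 229960.00 / 6940.00 = 33.14 cm
ȳ = 361330.00 / 6940.00 = 52.06 cm

x̄ = 33.14 cm, ȳ = 52.06 cm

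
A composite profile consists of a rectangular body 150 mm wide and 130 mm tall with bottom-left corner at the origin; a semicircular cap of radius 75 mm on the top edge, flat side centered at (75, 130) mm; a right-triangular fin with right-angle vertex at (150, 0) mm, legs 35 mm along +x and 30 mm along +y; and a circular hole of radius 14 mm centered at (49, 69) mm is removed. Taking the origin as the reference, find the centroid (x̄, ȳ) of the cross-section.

rectangular body: A = 150 × 130 = 19500.00, centroid at (75.00, 65.00).
semicircular top: A = ½π·75² = 8835.73, centroid at (75.00, 161.83).
triangular fin: A = ½·35·30 = 525.00, centroid at (161.67, 10.00).
hole: A = −π·14² = -615.75, centroid at (49.00, 69.00).
ΣA = 28244.98 mm², ΣAx̄ = 2179882.84 mm³, ΣAȳ = 2660157.91 mm³.
x̄ = 2179882.84/28244.98 = 77.18 mm; ȳ = 2660157.91/28244.98 = 94.18 mm.

x̄ = 77.18 mm, ȳ = 94.18 mm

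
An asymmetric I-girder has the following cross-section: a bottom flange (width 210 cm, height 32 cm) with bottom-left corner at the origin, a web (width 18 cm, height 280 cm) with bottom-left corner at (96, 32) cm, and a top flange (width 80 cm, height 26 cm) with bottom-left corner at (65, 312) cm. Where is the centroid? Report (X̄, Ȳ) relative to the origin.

X̄ = 105.00 cm, Ȳ = 119.25 cm

bottom flange: A = 210 × 32 = 6720.00, centroid at (105.00, 16.00).
web: A = 18 × 280 = 5040.00, centroid at (105.00, 172.00).
top flange: A = 80 × 26 = 2080.00, centroid at (105.00, 325.00).
ΣA = 13840.00 cm², ΣAX̄ = 1453200.00 cm³, ΣAȲ = 1650400.00 cm³.
X̄ = 1453200.00/13840.00 = 105.00 cm; Ȳ = 1650400.00/13840.00 = 119.25 cm.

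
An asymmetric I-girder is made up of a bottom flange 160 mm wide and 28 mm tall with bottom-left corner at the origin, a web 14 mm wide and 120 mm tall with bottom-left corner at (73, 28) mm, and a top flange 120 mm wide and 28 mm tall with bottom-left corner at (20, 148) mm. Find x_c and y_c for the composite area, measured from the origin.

x_c = 80.00 mm, y_c = 79.29 mm

bottom flange: A = 160 × 28 = 4480.00, centroid at (80.00, 14.00).
web: A = 14 × 120 = 1680.00, centroid at (80.00, 88.00).
top flange: A = 120 × 28 = 3360.00, centroid at (80.00, 162.00).
ΣA = 9520.00 mm², ΣAx_c = 761600.00 mm³, ΣAy_c = 754880.00 mm³.
x_c = 761600.00/9520.00 = 80.00 mm; y_c = 754880.00/9520.00 = 79.29 mm.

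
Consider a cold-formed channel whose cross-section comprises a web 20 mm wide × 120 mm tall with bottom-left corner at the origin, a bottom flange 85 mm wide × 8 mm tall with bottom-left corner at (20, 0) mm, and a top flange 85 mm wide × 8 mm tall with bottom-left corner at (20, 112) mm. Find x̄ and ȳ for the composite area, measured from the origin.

Part | A | x̄ᵢ | ȳᵢ | A·x̄ᵢ | A·ȳᵢ
web | 2400.00 | 10.00 | 60.00 | 24000.00 | 144000.00
bottom flange | 680.00 | 62.50 | 4.00 | 42500.00 | 2720.00
top flange | 680.00 | 62.50 | 116.00 | 42500.00 | 78880.00
Σ | 3760.00 |  |  | 109000.00 | 225600.00
x̄ = 109000.00 / 3760.00 = 28.99 mm
ȳ = 225600.00 / 3760.00 = 60.00 mm

x̄ = 28.99 mm, ȳ = 60.00 mm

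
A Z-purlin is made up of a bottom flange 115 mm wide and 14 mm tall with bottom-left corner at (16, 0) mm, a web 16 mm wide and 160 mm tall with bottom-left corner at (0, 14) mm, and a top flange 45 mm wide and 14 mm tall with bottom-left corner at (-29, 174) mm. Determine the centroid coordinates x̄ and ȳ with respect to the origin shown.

x̄ = 28.07 mm, ȳ = 76.24 mm

bottom flange: A = 115 × 14 = 1610.00, centroid at (73.50, 7.00).
web: A = 16 × 160 = 2560.00, centroid at (8.00, 94.00).
top flange: A = 45 × 14 = 630.00, centroid at (-6.50, 181.00).
ΣA = 4800.00 mm², ΣAx̄ = 134720.00 mm³, ΣAȳ = 365940.00 mm³.
x̄ = 134720.00/4800.00 = 28.07 mm; ȳ = 365940.00/4800.00 = 76.24 mm.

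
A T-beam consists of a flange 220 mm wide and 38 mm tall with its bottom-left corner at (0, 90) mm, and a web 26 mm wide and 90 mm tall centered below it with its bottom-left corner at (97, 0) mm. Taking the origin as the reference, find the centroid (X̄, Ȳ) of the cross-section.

X̄ = 110.00 mm, Ȳ = 95.00 mm

Part | A | x̄ᵢ | ȳᵢ | A·x̄ᵢ | A·ȳᵢ
web | 2340.00 | 110.00 | 45.00 | 257400.00 | 105300.00
flange | 8360.00 | 110.00 | 109.00 | 919600.00 | 911240.00
Σ | 10700.00 |  |  | 1177000.00 | 1016540.00
X̄ = 1177000.00 / 10700.00 = 110.00 mm
Ȳ = 1016540.00 / 10700.00 = 95.00 mm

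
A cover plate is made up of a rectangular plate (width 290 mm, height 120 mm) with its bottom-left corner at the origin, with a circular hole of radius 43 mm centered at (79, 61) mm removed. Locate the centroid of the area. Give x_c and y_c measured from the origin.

plate: A = 290 × 120 = 34800.00, centroid at (145.00, 60.00).
hole: A = −π·43² = -5808.80, centroid at (79.00, 61.00).
ΣA = 28991.20 mm², ΣAx_c = 4587104.42 mm³, ΣAy_c = 1733662.91 mm³.
x_c = 4587104.42/28991.20 = 158.22 mm; y_c = 1733662.91/28991.20 = 59.80 mm.

x_c = 158.22 mm, y_c = 59.80 mm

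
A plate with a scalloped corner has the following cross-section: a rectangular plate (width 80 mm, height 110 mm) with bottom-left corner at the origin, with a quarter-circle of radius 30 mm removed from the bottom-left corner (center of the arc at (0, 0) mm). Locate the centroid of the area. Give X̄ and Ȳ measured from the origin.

X̄ = 42.38 mm, Ȳ = 58.69 mm

plate: A = 80 × 110 = 8800.00, centroid at (40.00, 55.00).
removed quarter-circle: A = −¼π·30² = -706.86, centroid at (12.73, 12.73).
ΣA = 8093.14 mm²
ΣAX̄ = (8800.00)(40.00) + (-706.86)(12.73) = 343000.00 mm³
ΣAȲ = (8800.00)(55.00) + (-706.86)(12.73) = 475000.00 mm³
X̄ = 343000.00 / 8093.14 = 42.38 mm
Ȳ = 475000.00 / 8093.14 = 58.69 mm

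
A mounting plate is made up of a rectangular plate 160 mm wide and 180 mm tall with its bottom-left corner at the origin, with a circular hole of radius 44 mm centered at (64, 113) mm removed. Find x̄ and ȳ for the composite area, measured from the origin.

x̄ = 84.28 mm, ȳ = 83.84 mm

Part | A | x̄ᵢ | ȳᵢ | A·x̄ᵢ | A·ȳᵢ
plate | 28800.00 | 80.00 | 90.00 | 2304000.00 | 2592000.00
hole | -6082.12 | 64.00 | 113.00 | -389255.90 | -687279.94
Σ | 22717.88 |  |  | 1914744.10 | 1904720.06
x̄ = 1914744.10 / 22717.88 = 84.28 mm
ȳ = 1904720.06 / 22717.88 = 83.84 mm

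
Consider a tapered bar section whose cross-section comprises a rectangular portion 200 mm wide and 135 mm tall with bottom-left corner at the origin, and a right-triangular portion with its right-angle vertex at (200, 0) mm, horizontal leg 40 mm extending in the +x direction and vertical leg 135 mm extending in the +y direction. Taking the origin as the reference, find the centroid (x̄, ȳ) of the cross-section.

x̄ = 110.30 mm, ȳ = 65.45 mm

Part | A | x̄ᵢ | ȳᵢ | A·x̄ᵢ | A·ȳᵢ
rectangular portion | 27000.00 | 100.00 | 67.50 | 2700000.00 | 1822500.00
triangular portion | 2700.00 | 213.33 | 45.00 | 576000.00 | 121500.00
Σ | 29700.00 |  |  | 3276000.00 | 1944000.00
x̄ = 3276000.00 / 29700.00 = 110.30 mm
ȳ = 1944000.00 / 29700.00 = 65.45 mm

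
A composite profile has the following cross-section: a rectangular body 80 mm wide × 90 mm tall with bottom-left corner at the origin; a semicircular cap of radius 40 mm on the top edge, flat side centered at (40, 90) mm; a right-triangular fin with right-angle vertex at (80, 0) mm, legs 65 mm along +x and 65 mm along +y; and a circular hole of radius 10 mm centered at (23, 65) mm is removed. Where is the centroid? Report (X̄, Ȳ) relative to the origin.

rectangular body: A = 80 × 90 = 7200.00, centroid at (40.00, 45.00).
semicircular top: A = ½π·40² = 2513.27, centroid at (40.00, 106.98).
triangular fin: A = ½·65·65 = 2112.50, centroid at (101.67, 21.67).
hole: A = −π·10² = -314.16, centroid at (23.00, 65.00).
ΣA = 11511.61 mm²
ΣAX̄ = (7200.00)(40.00) + (2513.27)(40.00) + (2112.50)(101.67) + (-314.16)(23.00) = 596076.14 mm³
ΣAȲ = (7200.00)(45.00) + (2513.27)(106.98) + (2112.50)(21.67) + (-314.16)(65.00) = 618211.82 mm³
X̄ = 596076.14 / 11511.61 = 51.78 mm
Ȳ = 618211.82 / 11511.61 = 53.70 mm

X̄ = 51.78 mm, Ȳ = 53.70 mm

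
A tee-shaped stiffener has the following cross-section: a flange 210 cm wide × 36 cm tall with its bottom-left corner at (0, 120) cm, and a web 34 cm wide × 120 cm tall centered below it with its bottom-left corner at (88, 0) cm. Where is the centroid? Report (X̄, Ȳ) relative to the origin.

Part | A | x̄ᵢ | ȳᵢ | A·x̄ᵢ | A·ȳᵢ
web | 4080.00 | 105.00 | 60.00 | 428400.00 | 244800.00
flange | 7560.00 | 105.00 | 138.00 | 793800.00 | 1043280.00
Σ | 11640.00 |  |  | 1222200.00 | 1288080.00
X̄ = 1222200.00 / 11640.00 = 105.00 cm
Ȳ = 1288080.00 / 11640.00 = 110.66 cm

X̄ = 105.00 cm, Ȳ = 110.66 cm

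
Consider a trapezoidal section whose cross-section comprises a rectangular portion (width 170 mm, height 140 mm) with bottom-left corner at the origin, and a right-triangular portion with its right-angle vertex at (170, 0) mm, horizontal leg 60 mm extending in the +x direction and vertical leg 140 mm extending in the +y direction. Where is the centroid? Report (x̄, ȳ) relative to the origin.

x̄ = 100.75 mm, ȳ = 66.50 mm

Part | A | x̄ᵢ | ȳᵢ | A·x̄ᵢ | A·ȳᵢ
rectangular portion | 23800.00 | 85.00 | 70.00 | 2023000.00 | 1666000.00
triangular portion | 4200.00 | 190.00 | 46.67 | 798000.00 | 196000.00
Σ | 28000.00 |  |  | 2821000.00 | 1862000.00
x̄ = 2821000.00 / 28000.00 = 100.75 mm
ȳ = 1862000.00 / 28000.00 = 66.50 mm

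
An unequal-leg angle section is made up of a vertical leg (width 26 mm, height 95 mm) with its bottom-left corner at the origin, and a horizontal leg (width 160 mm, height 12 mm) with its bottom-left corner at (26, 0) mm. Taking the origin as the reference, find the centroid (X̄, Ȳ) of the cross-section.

vertical leg: A = 26 × 95 = 2470.00, centroid at (13.00, 47.50).
horizontal leg: A = 160 × 12 = 1920.00, centroid at (106.00, 6.00).
ΣA = 4390.00 mm²
ΣAX̄ = (2470.00)(13.00) + (1920.00)(106.00) = 235630.00 mm³
ΣAȲ = (2470.00)(47.50) + (1920.00)(6.00) = 128845.00 mm³
X̄ = 235630.00 / 4390.00 = 53.67 mm
Ȳ = 128845.00 / 4390.00 = 29.35 mm

X̄ = 53.67 mm, Ȳ = 29.35 mm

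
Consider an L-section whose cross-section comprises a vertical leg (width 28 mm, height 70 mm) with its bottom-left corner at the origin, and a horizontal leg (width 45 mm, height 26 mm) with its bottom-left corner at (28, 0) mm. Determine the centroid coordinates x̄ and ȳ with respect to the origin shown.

x̄ = 27.64 mm, ȳ = 26.78 mm

vertical leg: A = 28 × 70 = 1960.00, centroid at (14.00, 35.00).
horizontal leg: A = 45 × 26 = 1170.00, centroid at (50.50, 13.00).
ΣA = 3130.00 mm², ΣAx̄ = 86525.00 mm³, ΣAȳ = 83810.00 mm³.
x̄ = 86525.00/3130.00 = 27.64 mm; ȳ = 83810.00/3130.00 = 26.78 mm.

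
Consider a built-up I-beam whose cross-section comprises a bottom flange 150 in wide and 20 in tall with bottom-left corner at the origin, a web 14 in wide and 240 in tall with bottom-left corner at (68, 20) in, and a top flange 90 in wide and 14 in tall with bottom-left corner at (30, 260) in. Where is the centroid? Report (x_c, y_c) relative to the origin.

x_c = 75.00 in, y_c = 109.82 in

bottom flange: A = 150 × 20 = 3000.00, centroid at (75.00, 10.00).
web: A = 14 × 240 = 3360.00, centroid at (75.00, 140.00).
top flange: A = 90 × 14 = 1260.00, centroid at (75.00, 267.00).
ΣA = 7620.00 in², ΣAx_c = 571500.00 in³, ΣAy_c = 836820.00 in³.
x_c = 571500.00/7620.00 = 75.00 in; y_c = 836820.00/7620.00 = 109.82 in.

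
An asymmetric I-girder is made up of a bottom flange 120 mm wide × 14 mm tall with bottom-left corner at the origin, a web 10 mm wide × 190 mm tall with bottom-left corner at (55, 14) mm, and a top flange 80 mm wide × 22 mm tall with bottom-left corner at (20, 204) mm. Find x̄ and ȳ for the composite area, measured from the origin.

x̄ = 60.00 mm, ȳ = 111.85 mm

bottom flange: A = 120 × 14 = 1680.00, centroid at (60.00, 7.00).
web: A = 10 × 190 = 1900.00, centroid at (60.00, 109.00).
top flange: A = 80 × 22 = 1760.00, centroid at (60.00, 215.00).
ΣA = 5340.00 mm², ΣAx̄ = 320400.00 mm³, ΣAȳ = 597260.00 mm³.
x̄ = 320400.00/5340.00 = 60.00 mm; ȳ = 597260.00/5340.00 = 111.85 mm.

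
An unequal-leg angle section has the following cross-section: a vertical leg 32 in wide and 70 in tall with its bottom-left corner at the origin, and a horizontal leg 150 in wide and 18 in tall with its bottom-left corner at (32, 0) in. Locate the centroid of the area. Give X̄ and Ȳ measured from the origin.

X̄ = 65.74 in, Ȳ = 20.79 in

vertical leg: A = 32 × 70 = 2240.00, centroid at (16.00, 35.00).
horizontal leg: A = 150 × 18 = 2700.00, centroid at (107.00, 9.00).
ΣA = 4940.00 in², ΣAX̄ = 324740.00 in³, ΣAȲ = 102700.00 in³.
X̄ = 324740.00/4940.00 = 65.74 in; Ȳ = 102700.00/4940.00 = 20.79 in.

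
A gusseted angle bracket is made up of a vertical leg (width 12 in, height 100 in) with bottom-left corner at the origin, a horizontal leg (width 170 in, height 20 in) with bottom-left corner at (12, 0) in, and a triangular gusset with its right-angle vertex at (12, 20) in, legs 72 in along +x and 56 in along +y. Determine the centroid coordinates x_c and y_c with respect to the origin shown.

Part | A | x̄ᵢ | ȳᵢ | A·x̄ᵢ | A·ȳᵢ
vertical leg | 1200.00 | 6.00 | 50.00 | 7200.00 | 60000.00
horizontal leg | 3400.00 | 97.00 | 10.00 | 329800.00 | 34000.00
gusset | 2016.00 | 36.00 | 38.67 | 72576.00 | 77952.00
Σ | 6616.00 |  |  | 409576.00 | 171952.00
x_c = 409576.00 / 6616.00 = 61.91 in
y_c = 171952.00 / 6616.00 = 25.99 in

x_c = 61.91 in, y_c = 25.99 in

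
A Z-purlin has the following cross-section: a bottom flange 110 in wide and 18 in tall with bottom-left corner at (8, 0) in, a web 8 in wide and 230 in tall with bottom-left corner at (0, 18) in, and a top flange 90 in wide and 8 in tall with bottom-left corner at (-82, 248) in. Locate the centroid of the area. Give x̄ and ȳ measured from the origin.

x̄ = 23.23 in, ȳ = 97.79 in

Part | A | x̄ᵢ | ȳᵢ | A·x̄ᵢ | A·ȳᵢ
bottom flange | 1980.00 | 63.00 | 9.00 | 124740.00 | 17820.00
web | 1840.00 | 4.00 | 133.00 | 7360.00 | 244720.00
top flange | 720.00 | -37.00 | 252.00 | -26640.00 | 181440.00
Σ | 4540.00 |  |  | 105460.00 | 443980.00
x̄ = 105460.00 / 4540.00 = 23.23 in
ȳ = 443980.00 / 4540.00 = 97.79 in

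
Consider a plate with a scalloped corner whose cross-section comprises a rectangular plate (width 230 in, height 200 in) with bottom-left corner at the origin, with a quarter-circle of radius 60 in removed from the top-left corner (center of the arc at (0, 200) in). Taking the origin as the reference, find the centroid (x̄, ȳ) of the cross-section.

x̄ = 120.86 in, ȳ = 95.12 in

plate: A = 230 × 200 = 46000.00, centroid at (115.00, 100.00).
removed quarter-circle: A = −¼π·60² = -2827.43, centroid at (25.46, 174.54).
ΣA = 43172.57 in², ΣAx̄ = 5218000.00 in³, ΣAȳ = 4106513.32 in³.
x̄ = 5218000.00/43172.57 = 120.86 in; ȳ = 4106513.32/43172.57 = 95.12 in.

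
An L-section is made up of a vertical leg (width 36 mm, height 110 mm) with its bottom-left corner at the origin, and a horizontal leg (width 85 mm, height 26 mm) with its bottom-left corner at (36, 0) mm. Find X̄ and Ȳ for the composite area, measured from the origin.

X̄ = 39.67 mm, Ȳ = 39.96 mm

Part | A | x̄ᵢ | ȳᵢ | A·x̄ᵢ | A·ȳᵢ
vertical leg | 3960.00 | 18.00 | 55.00 | 71280.00 | 217800.00
horizontal leg | 2210.00 | 78.50 | 13.00 | 173485.00 | 28730.00
Σ | 6170.00 |  |  | 244765.00 | 246530.00
X̄ = 244765.00 / 6170.00 = 39.67 mm
Ȳ = 246530.00 / 6170.00 = 39.96 mm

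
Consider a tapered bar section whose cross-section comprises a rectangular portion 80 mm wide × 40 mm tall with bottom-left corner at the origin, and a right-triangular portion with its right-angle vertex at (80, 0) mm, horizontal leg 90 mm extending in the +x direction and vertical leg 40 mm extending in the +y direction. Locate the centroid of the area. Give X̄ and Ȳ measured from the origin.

X̄ = 65.20 mm, Ȳ = 17.60 mm

rectangular portion: A = 80 × 40 = 3200.00, centroid at (40.00, 20.00).
triangular portion: A = ½·90·40 = 1800.00, centroid at (110.00, 13.33).
ΣA = 5000.00 mm²
ΣAX̄ = (3200.00)(40.00) + (1800.00)(110.00) = 326000.00 mm³
ΣAȲ = (3200.00)(20.00) + (1800.00)(13.33) = 88000.00 mm³
X̄ = 326000.00 / 5000.00 = 65.20 mm
Ȳ = 88000.00 / 5000.00 = 17.60 mm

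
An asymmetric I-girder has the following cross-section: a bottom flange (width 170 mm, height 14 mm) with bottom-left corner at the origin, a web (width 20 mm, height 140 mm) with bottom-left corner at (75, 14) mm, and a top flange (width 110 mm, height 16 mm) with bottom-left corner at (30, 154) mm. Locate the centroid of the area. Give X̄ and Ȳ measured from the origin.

X̄ = 85.00 mm, Ȳ = 77.37 mm

Part | A | x̄ᵢ | ȳᵢ | A·x̄ᵢ | A·ȳᵢ
bottom flange | 2380.00 | 85.00 | 7.00 | 202300.00 | 16660.00
web | 2800.00 | 85.00 | 84.00 | 238000.00 | 235200.00
top flange | 1760.00 | 85.00 | 162.00 | 149600.00 | 285120.00
Σ | 6940.00 |  |  | 589900.00 | 536980.00
X̄ = 589900.00 / 6940.00 = 85.00 mm
Ȳ = 536980.00 / 6940.00 = 77.37 mm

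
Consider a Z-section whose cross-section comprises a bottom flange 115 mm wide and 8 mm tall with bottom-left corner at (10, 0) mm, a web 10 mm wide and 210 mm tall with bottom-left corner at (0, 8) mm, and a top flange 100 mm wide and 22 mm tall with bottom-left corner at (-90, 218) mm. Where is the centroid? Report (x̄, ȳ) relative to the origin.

x̄ = -2.95 mm, ȳ = 142.68 mm

Part | A | x̄ᵢ | ȳᵢ | A·x̄ᵢ | A·ȳᵢ
bottom flange | 920.00 | 67.50 | 4.00 | 62100.00 | 3680.00
web | 2100.00 | 5.00 | 113.00 | 10500.00 | 237300.00
top flange | 2200.00 | -40.00 | 229.00 | -88000.00 | 503800.00
Σ | 5220.00 |  |  | -15400.00 | 744780.00
x̄ = -15400.00 / 5220.00 = -2.95 mm
ȳ = 744780.00 / 5220.00 = 142.68 mm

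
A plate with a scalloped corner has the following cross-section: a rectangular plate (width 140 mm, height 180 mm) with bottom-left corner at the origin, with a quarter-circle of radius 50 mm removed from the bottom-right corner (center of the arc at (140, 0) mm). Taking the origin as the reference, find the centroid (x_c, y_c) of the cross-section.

x_c = 65.88 mm, y_c = 95.81 mm

plate: A = 140 × 180 = 25200.00, centroid at (70.00, 90.00).
removed quarter-circle: A = −¼π·50² = -1963.50, centroid at (118.78, 21.22).
ΣA = 23236.50 mm²
ΣAx_c = (25200.00)(70.00) + (-1963.50)(118.78) = 1530777.31 mm³
ΣAy_c = (25200.00)(90.00) + (-1963.50)(21.22) = 2226333.33 mm³
x_c = 1530777.31 / 23236.50 = 65.88 mm
y_c = 2226333.33 / 23236.50 = 95.81 mm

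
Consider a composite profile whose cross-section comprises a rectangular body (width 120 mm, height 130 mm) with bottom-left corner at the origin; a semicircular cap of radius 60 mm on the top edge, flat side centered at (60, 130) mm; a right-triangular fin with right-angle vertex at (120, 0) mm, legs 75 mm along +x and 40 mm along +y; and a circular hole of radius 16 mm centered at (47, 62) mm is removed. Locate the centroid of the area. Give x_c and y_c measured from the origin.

rectangular body: A = 120 × 130 = 15600.00, centroid at (60.00, 65.00).
semicircular top: A = ½π·60² = 5654.87, centroid at (60.00, 155.46).
triangular fin: A = ½·75·40 = 1500.00, centroid at (145.00, 13.33).
hole: A = −π·16² = -804.25, centroid at (47.00, 62.00).
ΣA = 21950.62 mm², ΣAx_c = 1454992.36 mm³, ΣAy_c = 1863269.32 mm³.
x_c = 1454992.36/21950.62 = 66.28 mm; y_c = 1863269.32/21950.62 = 84.88 mm.

x_c = 66.28 mm, y_c = 84.88 mm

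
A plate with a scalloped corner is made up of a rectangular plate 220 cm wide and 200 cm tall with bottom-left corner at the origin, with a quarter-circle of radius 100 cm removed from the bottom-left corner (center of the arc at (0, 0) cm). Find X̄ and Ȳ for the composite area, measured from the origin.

plate: A = 220 × 200 = 44000.00, centroid at (110.00, 100.00).
removed quarter-circle: A = −¼π·100² = -7853.98, centroid at (42.44, 42.44).
ΣA = 36146.02 cm²
ΣAX̄ = (44000.00)(110.00) + (-7853.98)(42.44) = 4506666.67 cm³
ΣAȲ = (44000.00)(100.00) + (-7853.98)(42.44) = 4066666.67 cm³
X̄ = 4506666.67 / 36146.02 = 124.68 cm
Ȳ = 4066666.67 / 36146.02 = 112.51 cm

X̄ = 124.68 cm, Ȳ = 112.51 cm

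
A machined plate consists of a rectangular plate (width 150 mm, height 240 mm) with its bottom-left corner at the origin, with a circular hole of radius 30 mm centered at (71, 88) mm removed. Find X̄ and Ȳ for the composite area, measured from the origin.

X̄ = 75.34 mm, Ȳ = 122.73 mm

plate: A = 150 × 240 = 36000.00, centroid at (75.00, 120.00).
hole: A = −π·30² = -2827.43, centroid at (71.00, 88.00).
ΣA = 33172.57 mm²
ΣAX̄ = (36000.00)(75.00) + (-2827.43)(71.00) = 2499252.23 mm³
ΣAȲ = (36000.00)(120.00) + (-2827.43)(88.00) = 4071185.86 mm³
X̄ = 2499252.23 / 33172.57 = 75.34 mm
Ȳ = 4071185.86 / 33172.57 = 122.73 mm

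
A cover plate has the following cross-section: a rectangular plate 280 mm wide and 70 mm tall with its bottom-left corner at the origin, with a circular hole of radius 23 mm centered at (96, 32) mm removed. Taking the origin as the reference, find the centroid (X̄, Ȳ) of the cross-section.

X̄ = 144.08 mm, Ȳ = 35.28 mm

plate: A = 280 × 70 = 19600.00, centroid at (140.00, 35.00).
hole: A = −π·23² = -1661.90, centroid at (96.00, 32.00).
ΣA = 17938.10 mm²
ΣAX̄ = (19600.00)(140.00) + (-1661.90)(96.00) = 2584457.36 mm³
ΣAȲ = (19600.00)(35.00) + (-1661.90)(32.00) = 632819.12 mm³
X̄ = 2584457.36 / 17938.10 = 144.08 mm
Ȳ = 632819.12 / 17938.10 = 35.28 mm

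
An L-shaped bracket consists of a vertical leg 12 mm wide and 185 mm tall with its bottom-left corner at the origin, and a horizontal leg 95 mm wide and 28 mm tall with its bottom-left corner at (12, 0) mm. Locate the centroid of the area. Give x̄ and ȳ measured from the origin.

vertical leg: A = 12 × 185 = 2220.00, centroid at (6.00, 92.50).
horizontal leg: A = 95 × 28 = 2660.00, centroid at (59.50, 14.00).
ΣA = 4880.00 mm², ΣAx̄ = 171590.00 mm³, ΣAȳ = 242590.00 mm³.
x̄ = 171590.00/4880.00 = 35.16 mm; ȳ = 242590.00/4880.00 = 49.71 mm.

x̄ = 35.16 mm, ȳ = 49.71 mm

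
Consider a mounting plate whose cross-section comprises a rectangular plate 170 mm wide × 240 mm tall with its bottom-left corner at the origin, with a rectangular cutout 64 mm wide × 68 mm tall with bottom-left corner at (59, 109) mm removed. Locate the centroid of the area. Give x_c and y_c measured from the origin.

x_c = 84.28 mm, y_c = 117.25 mm

Part | A | x̄ᵢ | ȳᵢ | A·x̄ᵢ | A·ȳᵢ
plate | 40800.00 | 85.00 | 120.00 | 3468000.00 | 4896000.00
hole | -4352.00 | 91.00 | 143.00 | -396032.00 | -622336.00
Σ | 36448.00 |  |  | 3071968.00 | 4273664.00
x_c = 3071968.00 / 36448.00 = 84.28 mm
y_c = 4273664.00 / 36448.00 = 117.25 mm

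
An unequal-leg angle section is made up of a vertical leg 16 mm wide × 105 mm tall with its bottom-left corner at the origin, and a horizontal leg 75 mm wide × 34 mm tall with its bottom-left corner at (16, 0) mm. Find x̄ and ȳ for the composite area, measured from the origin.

x̄ = 35.43 mm, ȳ = 31.10 mm

vertical leg: A = 16 × 105 = 1680.00, centroid at (8.00, 52.50).
horizontal leg: A = 75 × 34 = 2550.00, centroid at (53.50, 17.00).
ΣA = 4230.00 mm², ΣAx̄ = 149865.00 mm³, ΣAȳ = 131550.00 mm³.
x̄ = 149865.00/4230.00 = 35.43 mm; ȳ = 131550.00/4230.00 = 31.10 mm.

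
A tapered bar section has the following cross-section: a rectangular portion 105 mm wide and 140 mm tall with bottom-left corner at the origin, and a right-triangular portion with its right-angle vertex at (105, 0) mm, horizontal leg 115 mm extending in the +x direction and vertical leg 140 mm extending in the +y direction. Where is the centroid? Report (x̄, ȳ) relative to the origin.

x̄ = 84.64 mm, ȳ = 61.74 mm

rectangular portion: A = 105 × 140 = 14700.00, centroid at (52.50, 70.00).
triangular portion: A = ½·115·140 = 8050.00, centroid at (143.33, 46.67).
ΣA = 22750.00 mm²
ΣAx̄ = (14700.00)(52.50) + (8050.00)(143.33) = 1925583.33 mm³
ΣAȳ = (14700.00)(70.00) + (8050.00)(46.67) = 1404666.67 mm³
x̄ = 1925583.33 / 22750.00 = 84.64 mm
ȳ = 1404666.67 / 22750.00 = 61.74 mm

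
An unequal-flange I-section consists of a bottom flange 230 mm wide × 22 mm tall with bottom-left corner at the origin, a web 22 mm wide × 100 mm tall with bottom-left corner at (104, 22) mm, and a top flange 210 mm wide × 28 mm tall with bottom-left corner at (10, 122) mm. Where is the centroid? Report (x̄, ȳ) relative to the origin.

x̄ = 115.00 mm, ȳ = 77.15 mm

Part | A | x̄ᵢ | ȳᵢ | A·x̄ᵢ | A·ȳᵢ
bottom flange | 5060.00 | 115.00 | 11.00 | 581900.00 | 55660.00
web | 2200.00 | 115.00 | 72.00 | 253000.00 | 158400.00
top flange | 5880.00 | 115.00 | 136.00 | 676200.00 | 799680.00
Σ | 13140.00 |  |  | 1511100.00 | 1013740.00
x̄ = 1511100.00 / 13140.00 = 115.00 mm
ȳ = 1013740.00 / 13140.00 = 77.15 mm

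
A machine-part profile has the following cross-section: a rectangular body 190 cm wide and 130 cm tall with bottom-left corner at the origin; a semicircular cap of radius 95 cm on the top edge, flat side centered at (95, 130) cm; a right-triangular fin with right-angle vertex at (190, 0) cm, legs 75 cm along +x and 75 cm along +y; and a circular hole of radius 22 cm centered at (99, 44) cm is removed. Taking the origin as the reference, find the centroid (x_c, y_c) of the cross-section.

x_c = 103.25 cm, y_c = 100.16 cm

rectangular body: A = 190 × 130 = 24700.00, centroid at (95.00, 65.00).
semicircular top: A = ½π·95² = 14176.44, centroid at (95.00, 170.32).
triangular fin: A = ½·75·75 = 2812.50, centroid at (215.00, 25.00).
hole: A = −π·22² = -1520.53, centroid at (99.00, 44.00).
ΣA = 40168.41 cm², ΣAx_c = 4147416.45 cm³, ΣAy_c = 4023429.27 cm³.
x_c = 4147416.45/40168.41 = 103.25 cm; y_c = 4023429.27/40168.41 = 100.16 cm.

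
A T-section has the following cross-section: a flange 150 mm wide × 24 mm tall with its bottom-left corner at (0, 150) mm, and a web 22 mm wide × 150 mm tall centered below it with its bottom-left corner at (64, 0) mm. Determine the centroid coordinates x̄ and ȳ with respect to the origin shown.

web: A = 22 × 150 = 3300.00, centroid at (75.00, 75.00).
flange: A = 150 × 24 = 3600.00, centroid at (75.00, 162.00).
ΣA = 6900.00 mm²
ΣAx̄ = (3300.00)(75.00) + (3600.00)(75.00) = 517500.00 mm³
ΣAȳ = (3300.00)(75.00) + (3600.00)(162.00) = 830700.00 mm³
x̄ = 517500.00 / 6900.00 = 75.00 mm
ȳ = 830700.00 / 6900.00 = 120.39 mm

x̄ = 75.00 mm, ȳ = 120.39 mm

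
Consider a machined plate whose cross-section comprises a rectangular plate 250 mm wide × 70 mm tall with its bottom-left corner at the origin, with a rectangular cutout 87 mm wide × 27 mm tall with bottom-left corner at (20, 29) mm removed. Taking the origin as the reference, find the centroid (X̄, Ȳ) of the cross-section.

X̄ = 134.53 mm, Ȳ = 33.84 mm

Part | A | x̄ᵢ | ȳᵢ | A·x̄ᵢ | A·ȳᵢ
plate | 17500.00 | 125.00 | 35.00 | 2187500.00 | 612500.00
hole | -2349.00 | 63.50 | 42.50 | -149161.50 | -99832.50
Σ | 15151.00 |  |  | 2038338.50 | 512667.50
X̄ = 2038338.50 / 15151.00 = 134.53 mm
Ȳ = 512667.50 / 15151.00 = 33.84 mm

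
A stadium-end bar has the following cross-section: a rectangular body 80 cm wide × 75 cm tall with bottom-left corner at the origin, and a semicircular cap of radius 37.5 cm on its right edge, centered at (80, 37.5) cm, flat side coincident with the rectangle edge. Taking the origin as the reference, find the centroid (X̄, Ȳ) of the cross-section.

rectangular body: A = 80 × 75 = 6000.00, centroid at (40.00, 37.50).
semicircular end: A = ½π·37.5² = 2208.93, centroid at (95.92, 37.50).
ΣA = 8208.93 cm²
ΣAX̄ = (6000.00)(40.00) + (2208.93)(95.92) = 451870.84 cm³
ΣAȲ = (6000.00)(37.50) + (2208.93)(37.50) = 307834.96 cm³
X̄ = 451870.84 / 8208.93 = 55.05 cm
Ȳ = 307834.96 / 8208.93 = 37.50 cm

X̄ = 55.05 cm, Ȳ = 37.50 cm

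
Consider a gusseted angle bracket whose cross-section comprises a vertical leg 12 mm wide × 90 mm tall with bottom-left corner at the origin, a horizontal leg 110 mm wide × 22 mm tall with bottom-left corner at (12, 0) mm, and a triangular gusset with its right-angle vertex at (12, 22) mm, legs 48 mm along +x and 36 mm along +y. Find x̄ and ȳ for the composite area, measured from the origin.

x̄ = 44.18 mm, ȳ = 23.97 mm

vertical leg: A = 12 × 90 = 1080.00, centroid at (6.00, 45.00).
horizontal leg: A = 110 × 22 = 2420.00, centroid at (67.00, 11.00).
gusset: A = ½·48·36 = 864.00, centroid at (28.00, 34.00).
ΣA = 4364.00 mm², ΣAx̄ = 192812.00 mm³, ΣAȳ = 104596.00 mm³.
x̄ = 192812.00/4364.00 = 44.18 mm; ȳ = 104596.00/4364.00 = 23.97 mm.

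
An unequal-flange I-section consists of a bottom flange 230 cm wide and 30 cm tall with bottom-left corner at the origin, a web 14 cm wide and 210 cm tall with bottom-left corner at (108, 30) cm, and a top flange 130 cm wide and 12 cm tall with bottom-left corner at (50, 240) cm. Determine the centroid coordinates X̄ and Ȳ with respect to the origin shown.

X̄ = 115.00 cm, Ȳ = 77.56 cm

bottom flange: A = 230 × 30 = 6900.00, centroid at (115.00, 15.00).
web: A = 14 × 210 = 2940.00, centroid at (115.00, 135.00).
top flange: A = 130 × 12 = 1560.00, centroid at (115.00, 246.00).
ΣA = 11400.00 cm², ΣAX̄ = 1311000.00 cm³, ΣAȲ = 884160.00 cm³.
X̄ = 1311000.00/11400.00 = 115.00 cm; Ȳ = 884160.00/11400.00 = 77.56 cm.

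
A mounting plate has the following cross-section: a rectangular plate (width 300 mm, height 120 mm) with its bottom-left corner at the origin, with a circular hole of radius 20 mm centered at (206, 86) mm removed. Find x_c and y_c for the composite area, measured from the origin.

x_c = 147.97 mm, y_c = 59.06 mm

plate: A = 300 × 120 = 36000.00, centroid at (150.00, 60.00).
hole: A = −π·20² = -1256.64, centroid at (206.00, 86.00).
ΣA = 34743.36 mm²
ΣAx_c = (36000.00)(150.00) + (-1256.64)(206.00) = 5141132.77 mm³
ΣAy_c = (36000.00)(60.00) + (-1256.64)(86.00) = 2051929.21 mm³
x_c = 5141132.77 / 34743.36 = 147.97 mm
y_c = 2051929.21 / 34743.36 = 59.06 mm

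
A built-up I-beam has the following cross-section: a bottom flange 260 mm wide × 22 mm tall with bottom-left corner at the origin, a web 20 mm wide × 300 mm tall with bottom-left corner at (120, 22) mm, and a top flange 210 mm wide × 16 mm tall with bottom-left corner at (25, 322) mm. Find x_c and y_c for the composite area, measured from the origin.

x_c = 130.00 mm, y_c = 146.14 mm

bottom flange: A = 260 × 22 = 5720.00, centroid at (130.00, 11.00).
web: A = 20 × 300 = 6000.00, centroid at (130.00, 172.00).
top flange: A = 210 × 16 = 3360.00, centroid at (130.00, 330.00).
ΣA = 15080.00 mm²
ΣAx_c = (5720.00)(130.00) + (6000.00)(130.00) + (3360.00)(130.00) = 1960400.00 mm³
ΣAy_c = (5720.00)(11.00) + (6000.00)(172.00) + (3360.00)(330.00) = 2203720.00 mm³
x_c = 1960400.00 / 15080.00 = 130.00 mm
y_c = 2203720.00 / 15080.00 = 146.14 mm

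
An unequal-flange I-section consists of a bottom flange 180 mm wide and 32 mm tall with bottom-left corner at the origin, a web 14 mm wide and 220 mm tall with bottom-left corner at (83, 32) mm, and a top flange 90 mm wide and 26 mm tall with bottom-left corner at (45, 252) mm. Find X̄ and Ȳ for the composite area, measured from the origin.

X̄ = 90.00 mm, Ȳ = 102.83 mm

bottom flange: A = 180 × 32 = 5760.00, centroid at (90.00, 16.00).
web: A = 14 × 220 = 3080.00, centroid at (90.00, 142.00).
top flange: A = 90 × 26 = 2340.00, centroid at (90.00, 265.00).
ΣA = 11180.00 mm², ΣAX̄ = 1006200.00 mm³, ΣAȲ = 1149620.00 mm³.
X̄ = 1006200.00/11180.00 = 90.00 mm; Ȳ = 1149620.00/11180.00 = 102.83 mm.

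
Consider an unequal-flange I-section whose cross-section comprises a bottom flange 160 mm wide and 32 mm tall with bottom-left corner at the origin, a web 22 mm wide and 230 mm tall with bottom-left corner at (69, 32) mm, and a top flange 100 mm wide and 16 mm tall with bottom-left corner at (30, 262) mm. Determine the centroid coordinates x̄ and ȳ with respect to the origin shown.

x̄ = 80.00 mm, ȳ = 106.77 mm

bottom flange: A = 160 × 32 = 5120.00, centroid at (80.00, 16.00).
web: A = 22 × 230 = 5060.00, centroid at (80.00, 147.00).
top flange: A = 100 × 16 = 1600.00, centroid at (80.00, 270.00).
ΣA = 11780.00 mm²
ΣAx̄ = (5120.00)(80.00) + (5060.00)(80.00) + (1600.00)(80.00) = 942400.00 mm³
ΣAȳ = (5120.00)(16.00) + (5060.00)(147.00) + (1600.00)(270.00) = 1257740.00 mm³
x̄ = 942400.00 / 11780.00 = 80.00 mm
ȳ = 1257740.00 / 11780.00 = 106.77 mm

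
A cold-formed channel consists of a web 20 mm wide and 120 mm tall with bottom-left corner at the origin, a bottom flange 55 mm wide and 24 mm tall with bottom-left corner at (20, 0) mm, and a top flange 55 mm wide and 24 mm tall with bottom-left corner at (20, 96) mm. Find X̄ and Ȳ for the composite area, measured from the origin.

X̄ = 29.64 mm, Ȳ = 60.00 mm

web: A = 20 × 120 = 2400.00, centroid at (10.00, 60.00).
bottom flange: A = 55 × 24 = 1320.00, centroid at (47.50, 12.00).
top flange: A = 55 × 24 = 1320.00, centroid at (47.50, 108.00).
ΣA = 5040.00 mm², ΣAX̄ = 149400.00 mm³, ΣAȲ = 302400.00 mm³.
X̄ = 149400.00/5040.00 = 29.64 mm; Ȳ = 302400.00/5040.00 = 60.00 mm.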